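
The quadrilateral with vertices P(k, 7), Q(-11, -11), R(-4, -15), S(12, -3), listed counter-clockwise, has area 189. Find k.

The doubled signed area Σ (x_i y_{i+1} − x_{i+1} y_i) is linear in k.
With k=0 it equals 474; the coefficient of k is -8 (from the two edges through P).
So -8·k + 474 = 2·189 = 378 ⇒ k = 12.

12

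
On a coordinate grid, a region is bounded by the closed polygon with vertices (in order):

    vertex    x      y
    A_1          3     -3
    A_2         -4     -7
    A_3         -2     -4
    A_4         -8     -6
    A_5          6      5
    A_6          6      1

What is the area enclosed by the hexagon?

Σ = (-33) + (2) + (-20) + (-4) + (-24) + (-21) = -100
Area = |Σ|/2 = 50.

50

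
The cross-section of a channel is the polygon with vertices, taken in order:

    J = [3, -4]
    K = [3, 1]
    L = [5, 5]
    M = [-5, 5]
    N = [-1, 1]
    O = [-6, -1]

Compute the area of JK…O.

54.5

Σ = (15) + (10) + (50) + (0) + (7) + (27) = 109
Area = |Σ|/2 = 54.5.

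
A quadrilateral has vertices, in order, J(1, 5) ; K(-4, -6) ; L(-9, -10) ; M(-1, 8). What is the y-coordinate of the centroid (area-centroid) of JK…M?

-41/57

Apply the shoelace formula. First the cross-terms c_i = x_i·y_{i+1} − x_{i+1}·y_i:
  14, -14, -82, -13  ⇒  2A = -95, A = -47.5.
Then Σ (y_i + y_{i+1})·c_i = 205, so ȳ = 205 / (6·(-47.5)) = -41/57.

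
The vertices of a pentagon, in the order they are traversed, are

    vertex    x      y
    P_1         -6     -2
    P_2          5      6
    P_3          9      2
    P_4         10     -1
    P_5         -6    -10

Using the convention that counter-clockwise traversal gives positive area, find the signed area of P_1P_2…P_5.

-126.5

Apply Gauss's area formula: 2A = Σ (x_i·y_{i+1} − x_{i+1}·y_i), indices taken mod 5.
Cross-terms: -26, -44, -29, -106, -48  ⇒  Σ = -253
Signed area = Σ/2 = -126.5 (negative ⇒ clockwise traversal).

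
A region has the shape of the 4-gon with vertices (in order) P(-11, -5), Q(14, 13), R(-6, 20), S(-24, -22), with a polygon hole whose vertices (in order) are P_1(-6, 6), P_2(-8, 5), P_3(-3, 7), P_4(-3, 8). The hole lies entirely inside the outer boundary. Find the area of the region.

385.5

Outer boundary:
Σ = (-73) + (358) + (612) + (-122) = 775
Area = |Σ|/2 = 387.5.
Hole:
Apply the shoelace (surveyor's) formula: 2A = Σ (x_i·y_{i+1} − x_{i+1}·y_i), indices taken mod 4.
P_1→P_2: (-6)(5) − (-8)(6) = 18
P_2→P_3: (-8)(7) − (-3)(5) = -41
P_3→P_4: (-3)(8) − (-3)(7) = -3
P_4→P_1: (-3)(6) − (-6)(8) = 30
Σ = 4
Area = |Σ|/2 = 2.
Net area = 387.5 − 2 = 385.5.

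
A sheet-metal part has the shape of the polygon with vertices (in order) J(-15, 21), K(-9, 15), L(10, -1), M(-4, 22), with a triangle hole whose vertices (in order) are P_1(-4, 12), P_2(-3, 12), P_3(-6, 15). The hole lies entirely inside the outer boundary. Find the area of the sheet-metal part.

Outer boundary:
Apply the shoelace (surveyor's) formula: 2A = Σ (x_i·y_{i+1} − x_{i+1}·y_i), indices taken mod 4.
Σ = (-36) + (-141) + (216) + (246) = 285
Area = |Σ|/2 = 142.5.
Hole:
Apply the shoelace (surveyor's) formula: 2A = Σ (x_i·y_{i+1} − x_{i+1}·y_i), indices taken mod 3.
Σ = (-12) + (27) + (-12) = 3
Area = |Σ|/2 = 1.5.
Net area = 142.5 − 1.5 = 141.

141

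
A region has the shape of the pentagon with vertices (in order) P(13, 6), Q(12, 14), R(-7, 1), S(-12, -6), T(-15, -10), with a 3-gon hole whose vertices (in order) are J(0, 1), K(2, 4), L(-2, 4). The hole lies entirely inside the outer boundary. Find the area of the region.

Outer boundary:
Apply Gauss's area formula: 2A = Σ (x_i·y_{i+1} − x_{i+1}·y_i), indices taken mod 5.
Σ = (110) + (110) + (54) + (30) + (40) = 344
Area = |Σ|/2 = 172.
Hole:
Apply Gauss's area formula: 2A = Σ (x_i·y_{i+1} − x_{i+1}·y_i), indices taken mod 3.
Cross-terms: -2, 16, -2  ⇒  Σ = 12
Area = |Σ|/2 = 6.
Net area = 172 − 6 = 166.

166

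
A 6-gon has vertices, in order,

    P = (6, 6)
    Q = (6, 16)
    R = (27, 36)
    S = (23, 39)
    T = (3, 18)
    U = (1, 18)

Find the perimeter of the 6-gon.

88

|PQ| = √((0)² + (10)²) = √100 = 10
|QR| = √((21)² + (20)²) = √841 = 29
|RS| = √((-4)² + (3)²) = √25 = 5
|ST| = √((-20)² + (-21)²) = √841 = 29
|TU| = √((-2)² + (0)²) = √4 = 2
|UP| = √((5)² + (-12)²) = √169 = 13
Perimeter = 10 + 29 + 5 + 29 + 2 + 13 = 88.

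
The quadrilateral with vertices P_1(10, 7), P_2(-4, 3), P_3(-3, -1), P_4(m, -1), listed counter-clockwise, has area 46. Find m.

1

Write out the shoelace sum; only the two edges meeting at P_4 involve m:
2·Area = [((-3)·(-1) − m·(-1)) + (m·7 − 10·(-1))] + 71
       = 8·m + 84 = 92
⇒ m = 1.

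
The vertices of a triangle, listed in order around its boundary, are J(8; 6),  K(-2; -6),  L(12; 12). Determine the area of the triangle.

6

Σ = (-36) + (48) + (-24) = -12
Area = |Σ|/2 = 6.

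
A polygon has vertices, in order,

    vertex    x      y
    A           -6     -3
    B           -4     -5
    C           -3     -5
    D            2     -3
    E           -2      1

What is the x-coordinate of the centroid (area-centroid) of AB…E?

-2.2

Apply the surveyor's formula. First the cross-terms c_i = x_i·y_{i+1} − x_{i+1}·y_i:
  18, 5, 19, -4, 12  ⇒  2A = 50, A = 25.
Then Σ (x_i + x_{i+1})·c_i = -330, so x̄ = -330 / (6·25) = -2.2.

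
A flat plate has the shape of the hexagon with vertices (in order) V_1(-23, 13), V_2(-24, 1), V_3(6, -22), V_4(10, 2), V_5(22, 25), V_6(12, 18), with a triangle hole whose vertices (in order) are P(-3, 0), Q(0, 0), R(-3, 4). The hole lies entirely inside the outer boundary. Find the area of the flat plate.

Outer boundary:
Apply the shoelace formula: 2A = Σ (x_i·y_{i+1} − x_{i+1}·y_i), indices taken mod 6.
V_1→V_2: (-23)(1) − (-24)(13) = 289
V_2→V_3: (-24)(-22) − (6)(1) = 522
V_3→V_4: (6)(2) − (10)(-22) = 232
V_4→V_5: (10)(25) − (22)(2) = 206
V_5→V_6: (22)(18) − (12)(25) = 96
V_6→V_1: (12)(13) − (-23)(18) = 570
Σ = 1915
Area = |Σ|/2 = 957.5.
Hole:
Apply the shoelace formula: 2A = Σ (x_i·y_{i+1} − x_{i+1}·y_i), indices taken mod 3.
Σ = (0) + (0) + (12) = 12
Area = |Σ|/2 = 6.
Net area = 957.5 − 6 = 951.5.

951.5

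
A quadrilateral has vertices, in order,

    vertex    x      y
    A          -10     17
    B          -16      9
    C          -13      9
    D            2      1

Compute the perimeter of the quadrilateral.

50

|AB| = √((-6)² + (-8)²) = √100 = 10
|BC| = √((3)² + (0)²) = √9 = 3
|CD| = √((15)² + (-8)²) = √289 = 17
|DA| = √((-12)² + (16)²) = √400 = 20
Perimeter = 10 + 3 + 17 + 20 = 50.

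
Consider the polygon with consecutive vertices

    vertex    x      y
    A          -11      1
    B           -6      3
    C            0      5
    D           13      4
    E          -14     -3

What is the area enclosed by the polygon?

Apply the shoelace formula: 2A = Σ (x_i·y_{i+1} − x_{i+1}·y_i), indices taken mod 5.
Cross-terms: -27, -30, -65, 17, -47  ⇒  Σ = -152
Area = |Σ|/2 = 76.

76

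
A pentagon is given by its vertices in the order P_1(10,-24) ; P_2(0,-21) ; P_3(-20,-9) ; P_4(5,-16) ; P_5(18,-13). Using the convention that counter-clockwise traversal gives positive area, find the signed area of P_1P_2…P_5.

-172

P_1→P_2: (10)(-21) − (0)(-24) = -210
P_2→P_3: (0)(-9) − (-20)(-21) = -420
P_3→P_4: (-20)(-16) − (5)(-9) = 365
P_4→P_5: (5)(-13) − (18)(-16) = 223
P_5→P_1: (18)(-24) − (10)(-13) = -302
Σ = -344
Signed area = Σ/2 = -172 (negative ⇒ clockwise traversal).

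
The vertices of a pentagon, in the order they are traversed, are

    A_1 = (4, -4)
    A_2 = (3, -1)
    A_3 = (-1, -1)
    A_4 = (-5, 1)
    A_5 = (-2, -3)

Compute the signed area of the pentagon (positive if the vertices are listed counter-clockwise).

Apply the shoelace formula: 2A = Σ (x_i·y_{i+1} − x_{i+1}·y_i), indices taken mod 5.
Cross-terms: 8, -4, -6, 17, 20  ⇒  Σ = 35
Signed area = Σ/2 = 17.5 (positive ⇒ counter-clockwise traversal).

17.5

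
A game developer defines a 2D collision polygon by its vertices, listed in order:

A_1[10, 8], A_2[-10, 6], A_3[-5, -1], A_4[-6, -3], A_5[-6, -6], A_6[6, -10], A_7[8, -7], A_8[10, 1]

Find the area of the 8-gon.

Apply the shoelace (surveyor's) formula: 2A = Σ (x_i·y_{i+1} − x_{i+1}·y_i), indices taken mod 8.
Cross-terms: 140, 40, 9, 18, 96, 38, 78, 70  ⇒  Σ = 489
Area = |Σ|/2 = 244.5.

244.5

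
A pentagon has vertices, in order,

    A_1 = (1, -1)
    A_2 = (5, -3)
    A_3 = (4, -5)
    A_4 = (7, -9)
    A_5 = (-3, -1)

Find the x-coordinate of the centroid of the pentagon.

Apply the surveyor's formula. First the cross-terms c_i = x_i·y_{i+1} − x_{i+1}·y_i:
  2, -13, -1, -34, 4  ⇒  2A = -42, A = -21.
Then Σ (x_i + x_{i+1})·c_i = -260, so x̄ = -260 / (6·(-21)) = 130/63.

130/63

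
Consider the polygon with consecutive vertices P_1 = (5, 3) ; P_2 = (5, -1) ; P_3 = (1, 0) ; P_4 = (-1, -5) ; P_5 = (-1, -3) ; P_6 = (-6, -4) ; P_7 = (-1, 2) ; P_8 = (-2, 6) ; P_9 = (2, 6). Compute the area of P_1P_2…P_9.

Apply the shoelace (surveyor's) formula: 2A = Σ (x_i·y_{i+1} − x_{i+1}·y_i), indices taken mod 9.
Cross-terms: -20, 1, -5, -2, -14, -16, -2, -24, -24  ⇒  Σ = -106
Area = |Σ|/2 = 53.

53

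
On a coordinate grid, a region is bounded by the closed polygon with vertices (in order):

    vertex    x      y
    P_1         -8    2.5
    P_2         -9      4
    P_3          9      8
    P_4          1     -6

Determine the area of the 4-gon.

Apply the surveyor's formula: 2A = Σ (x_i·y_{i+1} − x_{i+1}·y_i), indices taken mod 4.
P_1→P_2: (-8)(4) − (-9)(2.5) = -9.5
P_2→P_3: (-9)(8) − (9)(4) = -108
P_3→P_4: (9)(-6) − (1)(8) = -62
P_4→P_1: (1)(2.5) − (-8)(-6) = -45.5
Σ = -225
Area = |Σ|/2 = 112.5.

112.5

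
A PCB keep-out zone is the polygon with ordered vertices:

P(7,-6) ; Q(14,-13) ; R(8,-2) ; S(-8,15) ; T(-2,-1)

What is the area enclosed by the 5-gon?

115

P→Q: (7)(-13) − (14)(-6) = -7
Q→R: (14)(-2) − (8)(-13) = 76
R→S: (8)(15) − (-8)(-2) = 104
S→T: (-8)(-1) − (-2)(15) = 38
T→P: (-2)(-6) − (7)(-1) = 19
Σ = 230
Area = |Σ|/2 = 115.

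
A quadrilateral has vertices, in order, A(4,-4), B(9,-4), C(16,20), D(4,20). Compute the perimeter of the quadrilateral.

|AB| = √((5)² + (0)²) = √25 = 5
|BC| = √((7)² + (24)²) = √625 = 25
|CD| = √((-12)² + (0)²) = √144 = 12
|DA| = √((0)² + (-24)²) = √576 = 24
Perimeter = 5 + 25 + 12 + 24 = 66.

66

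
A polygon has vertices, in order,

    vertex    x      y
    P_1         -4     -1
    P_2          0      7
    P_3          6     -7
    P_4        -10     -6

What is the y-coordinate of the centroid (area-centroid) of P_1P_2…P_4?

-218/95

Apply the shoelace (surveyor's) formula. First the cross-terms c_i = x_i·y_{i+1} − x_{i+1}·y_i:
  -28, -42, -106, -14  ⇒  2A = -190, A = -95.
Then Σ (y_i + y_{i+1})·c_i = 1308, so ȳ = 1308 / (6·(-95)) = -218/95.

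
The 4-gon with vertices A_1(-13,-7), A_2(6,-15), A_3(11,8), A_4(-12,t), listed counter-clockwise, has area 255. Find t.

-5

The doubled signed area Σ (x_i y_{i+1} − x_{i+1} y_i) is linear in t.
With t=0 it equals 630; the coefficient of t is 24 (from the two edges through A_4).
So 24·t + 630 = 2·255 = 510 ⇒ t = -5.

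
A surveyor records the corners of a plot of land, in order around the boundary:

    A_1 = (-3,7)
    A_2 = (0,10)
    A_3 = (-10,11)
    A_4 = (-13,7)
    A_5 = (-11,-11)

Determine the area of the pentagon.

Apply Gauss's area formula: 2A = Σ (x_i·y_{i+1} − x_{i+1}·y_i), indices taken mod 5.
Σ = (-30) + (100) + (73) + (220) + (-110) = 253
Area = |Σ|/2 = 126.5.

126.5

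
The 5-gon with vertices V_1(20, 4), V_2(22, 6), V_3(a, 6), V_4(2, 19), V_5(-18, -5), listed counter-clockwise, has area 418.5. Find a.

25

The doubled signed area Σ (x_i y_{i+1} − x_{i+1} y_i) is linear in a.
With a=0 it equals 512; the coefficient of a is 13 (from the two edges through V_3).
So 13·a + 512 = 2·418.5 = 837 ⇒ a = 25.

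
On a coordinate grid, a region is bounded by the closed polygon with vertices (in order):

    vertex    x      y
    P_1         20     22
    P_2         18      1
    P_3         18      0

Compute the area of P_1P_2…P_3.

1

Σ = (-376) + (-18) + (396) = 2
Area = |Σ|/2 = 1.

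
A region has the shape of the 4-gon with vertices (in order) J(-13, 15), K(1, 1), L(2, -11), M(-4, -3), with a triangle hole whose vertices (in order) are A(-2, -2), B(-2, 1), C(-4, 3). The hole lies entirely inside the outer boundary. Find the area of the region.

Outer boundary:
J→K: (-13)(1) − (1)(15) = -28
K→L: (1)(-11) − (2)(1) = -13
L→M: (2)(-3) − (-4)(-11) = -50
M→J: (-4)(15) − (-13)(-3) = -99
Σ = -190
Area = |Σ|/2 = 95.
Hole:
Apply Gauss's area formula: 2A = Σ (x_i·y_{i+1} − x_{i+1}·y_i), indices taken mod 3.
Σ = (-6) + (-2) + (14) = 6
Area = |Σ|/2 = 3.
Net area = 95 − 3 = 92.

92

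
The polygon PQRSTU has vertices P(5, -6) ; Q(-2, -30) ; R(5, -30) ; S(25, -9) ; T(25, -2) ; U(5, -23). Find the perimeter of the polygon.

|PQ| = √((-7)² + (-24)²) = √625 = 25
|QR| = √((7)² + (0)²) = √49 = 7
|RS| = √((20)² + (21)²) = √841 = 29
|ST| = √((0)² + (7)²) = √49 = 7
|TU| = √((-20)² + (-21)²) = √841 = 29
|UP| = √((0)² + (17)²) = √289 = 17
Perimeter = 25 + 7 + 29 + 7 + 29 + 17 = 114.

114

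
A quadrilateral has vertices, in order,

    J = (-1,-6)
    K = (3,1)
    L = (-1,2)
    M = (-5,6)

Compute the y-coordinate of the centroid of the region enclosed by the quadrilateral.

-1/6

Apply Gauss's area formula. First the cross-terms c_i = x_i·y_{i+1} − x_{i+1}·y_i:
  17, 7, 4, 36  ⇒  2A = 64, A = 32.
Then Σ (y_i + y_{i+1})·c_i = -32, so ȳ = -32 / (6·32) = -1/6.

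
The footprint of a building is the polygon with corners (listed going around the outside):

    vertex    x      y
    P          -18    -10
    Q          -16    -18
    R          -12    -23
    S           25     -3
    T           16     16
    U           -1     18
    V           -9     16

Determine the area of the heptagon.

Apply Gauss's area formula: 2A = Σ (x_i·y_{i+1} − x_{i+1}·y_i), indices taken mod 7.
Σ = (164) + (152) + (611) + (448) + (304) + (146) + (378) = 2203
Area = |Σ|/2 = 1101.5.

1101.5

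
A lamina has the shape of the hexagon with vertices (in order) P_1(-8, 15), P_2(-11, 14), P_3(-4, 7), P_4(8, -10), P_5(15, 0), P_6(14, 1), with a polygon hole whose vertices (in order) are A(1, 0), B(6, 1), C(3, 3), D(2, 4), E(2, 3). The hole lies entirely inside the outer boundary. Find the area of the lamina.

191

Outer boundary:
Apply the surveyor's formula: 2A = Σ (x_i·y_{i+1} − x_{i+1}·y_i), indices taken mod 6.
Cross-terms: 53, -21, -16, 150, 15, 218  ⇒  Σ = 399
Area = |Σ|/2 = 199.5.
Hole:
Σ = (1) + (15) + (6) + (-2) + (-3) = 17
Area = |Σ|/2 = 8.5.
Net area = 199.5 − 8.5 = 191.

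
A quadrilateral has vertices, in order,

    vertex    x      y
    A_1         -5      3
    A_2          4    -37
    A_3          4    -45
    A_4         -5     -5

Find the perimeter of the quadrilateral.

|A_1A_2| = √((9)² + (-40)²) = √1681 = 41
|A_2A_3| = √((0)² + (-8)²) = √64 = 8
|A_3A_4| = √((-9)² + (40)²) = √1681 = 41
|A_4A_1| = √((0)² + (8)²) = √64 = 8
Perimeter = 41 + 8 + 41 + 8 = 98.

98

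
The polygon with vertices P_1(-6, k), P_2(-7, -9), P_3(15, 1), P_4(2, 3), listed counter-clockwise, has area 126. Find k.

1

Write out the shoelace sum; only the two edges meeting at P_1 involve k:
2·Area = [(2·k − (-6)·3) + ((-6)·(-9) − (-7)·k)] + 171
       = 9·k + 243 = 252
⇒ k = 1.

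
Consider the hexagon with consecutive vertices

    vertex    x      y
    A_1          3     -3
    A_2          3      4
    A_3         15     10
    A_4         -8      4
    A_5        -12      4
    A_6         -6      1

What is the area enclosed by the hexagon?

Apply the shoelace formula: 2A = Σ (x_i·y_{i+1} − x_{i+1}·y_i), indices taken mod 6.
Cross-terms: 21, -30, 140, 16, 12, 15  ⇒  Σ = 174
Area = |Σ|/2 = 87.

87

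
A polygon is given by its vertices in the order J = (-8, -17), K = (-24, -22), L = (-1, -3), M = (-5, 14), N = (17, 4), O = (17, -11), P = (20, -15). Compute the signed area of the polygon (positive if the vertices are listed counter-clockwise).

-609.5

Σ = (-232) + (50) + (-29) + (-258) + (-255) + (-35) + (-460) = -1219
Signed area = Σ/2 = -609.5 (negative ⇒ clockwise traversal).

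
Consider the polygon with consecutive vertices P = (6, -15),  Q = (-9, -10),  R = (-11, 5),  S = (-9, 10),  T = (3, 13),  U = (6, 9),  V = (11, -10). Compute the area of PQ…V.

438.5

Apply the surveyor's formula: 2A = Σ (x_i·y_{i+1} − x_{i+1}·y_i), indices taken mod 7.
P→Q: (6)(-10) − (-9)(-15) = -195
Q→R: (-9)(5) − (-11)(-10) = -155
R→S: (-11)(10) − (-9)(5) = -65
S→T: (-9)(13) − (3)(10) = -147
T→U: (3)(9) − (6)(13) = -51
U→V: (6)(-10) − (11)(9) = -159
V→P: (11)(-15) − (6)(-10) = -105
Σ = -877
Area = |Σ|/2 = 438.5.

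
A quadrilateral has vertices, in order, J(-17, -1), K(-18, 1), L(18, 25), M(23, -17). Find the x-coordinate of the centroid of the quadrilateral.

383/53

Apply the shoelace formula. First the cross-terms c_i = x_i·y_{i+1} − x_{i+1}·y_i:
  -35, -468, -881, -312  ⇒  2A = -1696, A = -848.
Then Σ (x_i + x_{i+1})·c_i = -36768, so x̄ = -36768 / (6·(-848)) = 383/53.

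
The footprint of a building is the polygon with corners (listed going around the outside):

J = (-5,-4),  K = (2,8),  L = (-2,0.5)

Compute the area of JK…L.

Σ = (-32) + (17) + (10.5) = -4.5
Area = |Σ|/2 = 2.25.

2.25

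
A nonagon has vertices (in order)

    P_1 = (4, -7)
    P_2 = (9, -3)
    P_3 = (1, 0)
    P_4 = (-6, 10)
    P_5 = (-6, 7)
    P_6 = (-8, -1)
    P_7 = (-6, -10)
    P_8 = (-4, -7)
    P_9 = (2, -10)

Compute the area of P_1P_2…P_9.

Σ = (51) + (3) + (10) + (18) + (62) + (74) + (2) + (54) + (26) = 300
Area = |Σ|/2 = 150.

150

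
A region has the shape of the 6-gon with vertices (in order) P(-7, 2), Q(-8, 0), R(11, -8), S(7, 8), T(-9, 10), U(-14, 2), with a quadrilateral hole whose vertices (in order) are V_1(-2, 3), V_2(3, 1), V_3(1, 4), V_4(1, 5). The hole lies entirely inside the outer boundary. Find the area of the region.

Outer boundary:
Apply the surveyor's formula: 2A = Σ (x_i·y_{i+1} − x_{i+1}·y_i), indices taken mod 6.
P→Q: (-7)(0) − (-8)(2) = 16
Q→R: (-8)(-8) − (11)(0) = 64
R→S: (11)(8) − (7)(-8) = 144
S→T: (7)(10) − (-9)(8) = 142
T→U: (-9)(2) − (-14)(10) = 122
U→P: (-14)(2) − (-7)(2) = -14
Σ = 474
Area = |Σ|/2 = 237.
Hole:
Apply the shoelace (surveyor's) formula: 2A = Σ (x_i·y_{i+1} − x_{i+1}·y_i), indices taken mod 4.
Σ = (-11) + (11) + (1) + (13) = 14
Area = |Σ|/2 = 7.
Net area = 237 − 7 = 230.

230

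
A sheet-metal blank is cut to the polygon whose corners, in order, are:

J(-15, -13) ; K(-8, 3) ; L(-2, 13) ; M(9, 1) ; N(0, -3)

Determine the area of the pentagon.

Apply the shoelace (surveyor's) formula: 2A = Σ (x_i·y_{i+1} − x_{i+1}·y_i), indices taken mod 5.
Cross-terms: -149, -98, -119, -27, -45  ⇒  Σ = -438
Area = |Σ|/2 = 219.

219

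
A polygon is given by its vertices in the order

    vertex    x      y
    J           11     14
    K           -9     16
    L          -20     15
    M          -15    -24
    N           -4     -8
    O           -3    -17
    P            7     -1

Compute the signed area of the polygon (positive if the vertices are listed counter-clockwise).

Cross-terms: 302, 185, 705, 24, 44, 122, 109  ⇒  Σ = 1491
Signed area = Σ/2 = 745.5 (positive ⇒ counter-clockwise traversal).

745.5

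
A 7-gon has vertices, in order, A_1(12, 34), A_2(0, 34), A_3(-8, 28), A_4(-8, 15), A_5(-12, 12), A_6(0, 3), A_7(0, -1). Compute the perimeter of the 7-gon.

|A_1A_2| = √((-12)² + (0)²) = √144 = 12
|A_2A_3| = √((-8)² + (-6)²) = √100 = 10
|A_3A_4| = √((0)² + (-13)²) = √169 = 13
|A_4A_5| = √((-4)² + (-3)²) = √25 = 5
|A_5A_6| = √((12)² + (-9)²) = √225 = 15
|A_6A_7| = √((0)² + (-4)²) = √16 = 4
|A_7A_1| = √((12)² + (35)²) = √1369 = 37
Perimeter = 12 + 10 + 13 + 5 + 15 + 4 + 37 = 96.

96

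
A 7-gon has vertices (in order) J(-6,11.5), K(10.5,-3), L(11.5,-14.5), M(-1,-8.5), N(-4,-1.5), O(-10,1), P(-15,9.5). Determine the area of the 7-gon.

Apply the shoelace formula: 2A = Σ (x_i·y_{i+1} − x_{i+1}·y_i), indices taken mod 7.
Cross-terms: -102.75, -117.75, -112.25, -32.5, -19, -80, -115.5  ⇒  Σ = -579.75
Area = |Σ|/2 = 289.875.

289.875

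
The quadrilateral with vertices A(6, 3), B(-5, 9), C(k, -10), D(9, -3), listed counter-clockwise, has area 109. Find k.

3

The doubled signed area Σ (x_i y_{i+1} − x_{i+1} y_i) is linear in k.
With k=0 it equals 254; the coefficient of k is -12 (from the two edges through C).
So -12·k + 254 = 2·109 = 218 ⇒ k = 3.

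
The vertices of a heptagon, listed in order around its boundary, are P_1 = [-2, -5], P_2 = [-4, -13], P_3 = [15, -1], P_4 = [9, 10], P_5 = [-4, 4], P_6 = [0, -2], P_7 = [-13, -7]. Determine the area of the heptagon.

Apply Gauss's area formula: 2A = Σ (x_i·y_{i+1} − x_{i+1}·y_i), indices taken mod 7.
P_1→P_2: (-2)(-13) − (-4)(-5) = 6
P_2→P_3: (-4)(-1) − (15)(-13) = 199
P_3→P_4: (15)(10) − (9)(-1) = 159
P_4→P_5: (9)(4) − (-4)(10) = 76
P_5→P_6: (-4)(-2) − (0)(4) = 8
P_6→P_7: (0)(-7) − (-13)(-2) = -26
P_7→P_1: (-13)(-5) − (-2)(-7) = 51
Σ = 473
Area = |Σ|/2 = 236.5.

236.5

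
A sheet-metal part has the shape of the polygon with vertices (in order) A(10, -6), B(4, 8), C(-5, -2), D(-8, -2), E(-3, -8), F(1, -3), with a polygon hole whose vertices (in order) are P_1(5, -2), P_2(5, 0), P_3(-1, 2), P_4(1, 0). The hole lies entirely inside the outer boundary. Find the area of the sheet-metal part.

106.5

Outer boundary:
Apply Gauss's area formula: 2A = Σ (x_i·y_{i+1} − x_{i+1}·y_i), indices taken mod 6.
A→B: (10)(8) − (4)(-6) = 104
B→C: (4)(-2) − (-5)(8) = 32
C→D: (-5)(-2) − (-8)(-2) = -6
D→E: (-8)(-8) − (-3)(-2) = 58
E→F: (-3)(-3) − (1)(-8) = 17
F→A: (1)(-6) − (10)(-3) = 24
Σ = 229
Area = |Σ|/2 = 114.5.
Hole:
Σ = (10) + (10) + (-2) + (-2) = 16
Area = |Σ|/2 = 8.
Net area = 114.5 − 8 = 106.5.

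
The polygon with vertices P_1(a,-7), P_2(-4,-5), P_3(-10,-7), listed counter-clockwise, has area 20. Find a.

10

Write out the shoelace sum; only the two edges meeting at P_1 involve a:
2·Area = [((-10)·(-7) − a·(-7)) + (a·(-5) − (-4)·(-7))] + -22
       = 2·a + 20 = 40
⇒ a = 10.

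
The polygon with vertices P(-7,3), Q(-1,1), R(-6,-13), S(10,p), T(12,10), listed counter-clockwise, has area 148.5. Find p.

3

Write out the shoelace sum; only the two edges meeting at S involve p:
2·Area = [((-6)·p − 10·(-13)) + (10·10 − 12·p)] + 121
       = -18·p + 351 = 297
⇒ p = 3.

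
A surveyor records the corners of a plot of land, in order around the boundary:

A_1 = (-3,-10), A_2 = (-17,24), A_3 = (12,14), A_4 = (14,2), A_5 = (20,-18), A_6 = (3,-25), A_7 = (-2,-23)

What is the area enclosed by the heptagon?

923

A_1→A_2: (-3)(24) − (-17)(-10) = -242
A_2→A_3: (-17)(14) − (12)(24) = -526
A_3→A_4: (12)(2) − (14)(14) = -172
A_4→A_5: (14)(-18) − (20)(2) = -292
A_5→A_6: (20)(-25) − (3)(-18) = -446
A_6→A_7: (3)(-23) − (-2)(-25) = -119
A_7→A_1: (-2)(-10) − (-3)(-23) = -49
Σ = -1846
Area = |Σ|/2 = 923.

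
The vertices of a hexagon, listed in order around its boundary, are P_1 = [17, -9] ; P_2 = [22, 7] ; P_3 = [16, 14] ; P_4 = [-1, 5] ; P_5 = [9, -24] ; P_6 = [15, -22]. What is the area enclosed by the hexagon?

Apply Gauss's area formula: 2A = Σ (x_i·y_{i+1} − x_{i+1}·y_i), indices taken mod 6.
Cross-terms: 317, 196, 94, -21, 162, 239  ⇒  Σ = 987
Area = |Σ|/2 = 493.5.

493.5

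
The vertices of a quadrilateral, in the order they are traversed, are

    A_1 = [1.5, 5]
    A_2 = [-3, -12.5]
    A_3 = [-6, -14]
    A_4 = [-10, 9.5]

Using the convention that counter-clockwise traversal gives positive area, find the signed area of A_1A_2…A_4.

-149

Apply the shoelace (surveyor's) formula: 2A = Σ (x_i·y_{i+1} − x_{i+1}·y_i), indices taken mod 4.
Σ = (-3.75) + (-33) + (-197) + (-64.25) = -298
Signed area = Σ/2 = -149 (negative ⇒ clockwise traversal).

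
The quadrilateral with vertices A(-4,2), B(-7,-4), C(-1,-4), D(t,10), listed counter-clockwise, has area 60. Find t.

6

The doubled signed area Σ (x_i y_{i+1} − x_{i+1} y_i) is linear in t.
With t=0 it equals 84; the coefficient of t is 6 (from the two edges through D).
So 6·t + 84 = 2·60 = 120 ⇒ t = 6.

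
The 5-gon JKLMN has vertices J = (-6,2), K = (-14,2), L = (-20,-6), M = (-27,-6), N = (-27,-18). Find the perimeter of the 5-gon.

|JK| = √((-8)² + (0)²) = √64 = 8
|KL| = √((-6)² + (-8)²) = √100 = 10
|LM| = √((-7)² + (0)²) = √49 = 7
|MN| = √((0)² + (-12)²) = √144 = 12
|NJ| = √((21)² + (20)²) = √841 = 29
Perimeter = 8 + 10 + 7 + 12 + 29 = 66.

66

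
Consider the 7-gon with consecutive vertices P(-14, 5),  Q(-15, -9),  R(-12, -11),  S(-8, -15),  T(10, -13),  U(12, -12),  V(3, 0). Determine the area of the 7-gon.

P→Q: (-14)(-9) − (-15)(5) = 201
Q→R: (-15)(-11) − (-12)(-9) = 57
R→S: (-12)(-15) − (-8)(-11) = 92
S→T: (-8)(-13) − (10)(-15) = 254
T→U: (10)(-12) − (12)(-13) = 36
U→V: (12)(0) − (3)(-12) = 36
V→P: (3)(5) − (-14)(0) = 15
Σ = 691
Area = |Σ|/2 = 345.5.

345.5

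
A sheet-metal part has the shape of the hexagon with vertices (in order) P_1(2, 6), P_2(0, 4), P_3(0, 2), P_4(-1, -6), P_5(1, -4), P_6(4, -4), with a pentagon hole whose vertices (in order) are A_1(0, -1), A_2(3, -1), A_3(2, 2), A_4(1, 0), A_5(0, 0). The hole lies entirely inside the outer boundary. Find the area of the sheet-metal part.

27.5

Outer boundary:
Apply the surveyor's formula: 2A = Σ (x_i·y_{i+1} − x_{i+1}·y_i), indices taken mod 6.
Cross-terms: 8, 0, 2, 10, 12, 32  ⇒  Σ = 64
Area = |Σ|/2 = 32.
Hole:
Cross-terms: 3, 8, -2, 0, 0  ⇒  Σ = 9
Area = |Σ|/2 = 4.5.
Net area = 32 − 4.5 = 27.5.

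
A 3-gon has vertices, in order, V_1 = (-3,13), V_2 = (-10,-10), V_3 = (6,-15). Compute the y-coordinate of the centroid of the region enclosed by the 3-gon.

Apply the shoelace (surveyor's) formula. First the cross-terms c_i = x_i·y_{i+1} − x_{i+1}·y_i:
  160, 210, 33  ⇒  2A = 403, A = 201.5.
Then Σ (y_i + y_{i+1})·c_i = -4836, so ȳ = -4836 / (6·201.5) = -4.

-4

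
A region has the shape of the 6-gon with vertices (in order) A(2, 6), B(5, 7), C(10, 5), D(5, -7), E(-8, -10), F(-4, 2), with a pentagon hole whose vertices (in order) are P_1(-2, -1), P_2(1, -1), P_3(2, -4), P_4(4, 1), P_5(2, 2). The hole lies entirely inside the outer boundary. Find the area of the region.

159.5

Outer boundary:
Apply the surveyor's formula: 2A = Σ (x_i·y_{i+1} − x_{i+1}·y_i), indices taken mod 6.
Cross-terms: -16, -45, -95, -106, -56, -28  ⇒  Σ = -346
Area = |Σ|/2 = 173.
Hole:
Apply the surveyor's formula: 2A = Σ (x_i·y_{i+1} − x_{i+1}·y_i), indices taken mod 5.
Cross-terms: 3, -2, 18, 6, 2  ⇒  Σ = 27
Area = |Σ|/2 = 13.5.
Net area = 173 − 13.5 = 159.5.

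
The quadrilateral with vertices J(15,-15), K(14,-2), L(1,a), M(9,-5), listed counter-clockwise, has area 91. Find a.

13

Write out the shoelace sum; only the two edges meeting at L involve a:
2·Area = [(14·a − 1·(-2)) + (1·(-5) − 9·a)] + 120
       = 5·a + 117 = 182
⇒ a = 13.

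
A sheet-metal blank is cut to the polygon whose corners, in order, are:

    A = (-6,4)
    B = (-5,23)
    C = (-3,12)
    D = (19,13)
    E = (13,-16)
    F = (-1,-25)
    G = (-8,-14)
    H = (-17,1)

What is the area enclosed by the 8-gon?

Apply the shoelace formula: 2A = Σ (x_i·y_{i+1} − x_{i+1}·y_i), indices taken mod 8.
A→B: (-6)(23) − (-5)(4) = -118
B→C: (-5)(12) − (-3)(23) = 9
C→D: (-3)(13) − (19)(12) = -267
D→E: (19)(-16) − (13)(13) = -473
E→F: (13)(-25) − (-1)(-16) = -341
F→G: (-1)(-14) − (-8)(-25) = -186
G→H: (-8)(1) − (-17)(-14) = -246
H→A: (-17)(4) − (-6)(1) = -62
Σ = -1684
Area = |Σ|/2 = 842.

842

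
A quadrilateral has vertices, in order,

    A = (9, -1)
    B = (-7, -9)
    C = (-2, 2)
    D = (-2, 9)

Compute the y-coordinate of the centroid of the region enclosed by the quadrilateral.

-106/213

Apply the shoelace (surveyor's) formula. First the cross-terms c_i = x_i·y_{i+1} − x_{i+1}·y_i:
  -88, -32, -14, -79  ⇒  2A = -213, A = -106.5.
Then Σ (y_i + y_{i+1})·c_i = 318, so ȳ = 318 / (6·(-106.5)) = -106/213.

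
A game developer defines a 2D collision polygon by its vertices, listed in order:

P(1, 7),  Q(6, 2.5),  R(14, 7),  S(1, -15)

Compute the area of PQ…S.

Apply the shoelace formula: 2A = Σ (x_i·y_{i+1} − x_{i+1}·y_i), indices taken mod 4.
P→Q: (1)(2.5) − (6)(7) = -39.5
Q→R: (6)(7) − (14)(2.5) = 7
R→S: (14)(-15) − (1)(7) = -217
S→P: (1)(7) − (1)(-15) = 22
Σ = -227.5
Area = |Σ|/2 = 113.75.

113.75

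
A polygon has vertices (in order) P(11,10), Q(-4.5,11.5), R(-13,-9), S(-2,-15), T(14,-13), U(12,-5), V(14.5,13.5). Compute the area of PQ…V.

545.75

Apply the surveyor's formula: 2A = Σ (x_i·y_{i+1} − x_{i+1}·y_i), indices taken mod 7.
P→Q: (11)(11.5) − (-4.5)(10) = 171.5
Q→R: (-4.5)(-9) − (-13)(11.5) = 190
R→S: (-13)(-15) − (-2)(-9) = 177
S→T: (-2)(-13) − (14)(-15) = 236
T→U: (14)(-5) − (12)(-13) = 86
U→V: (12)(13.5) − (14.5)(-5) = 234.5
V→P: (14.5)(10) − (11)(13.5) = -3.5
Σ = 1091.5
Area = |Σ|/2 = 545.75.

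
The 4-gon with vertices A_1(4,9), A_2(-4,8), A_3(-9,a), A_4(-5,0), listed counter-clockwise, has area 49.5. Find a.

4

The doubled signed area Σ (x_i y_{i+1} − x_{i+1} y_i) is linear in a.
With a=0 it equals 95; the coefficient of a is 1 (from the two edges through A_3).
So 1·a + 95 = 2·49.5 = 99 ⇒ a = 4.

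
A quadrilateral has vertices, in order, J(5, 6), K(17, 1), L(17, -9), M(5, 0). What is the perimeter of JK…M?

|JK| = √((12)² + (-5)²) = √169 = 13
|KL| = √((0)² + (-10)²) = √100 = 10
|LM| = √((-12)² + (9)²) = √225 = 15
|MJ| = √((0)² + (6)²) = √36 = 6
Perimeter = 13 + 10 + 15 + 6 = 44.

44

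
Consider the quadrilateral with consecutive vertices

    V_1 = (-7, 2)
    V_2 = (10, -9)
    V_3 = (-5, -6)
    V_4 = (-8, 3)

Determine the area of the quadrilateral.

60

Apply Gauss's area formula: 2A = Σ (x_i·y_{i+1} − x_{i+1}·y_i), indices taken mod 4.
Σ = (43) + (-105) + (-63) + (5) = -120
Area = |Σ|/2 = 60.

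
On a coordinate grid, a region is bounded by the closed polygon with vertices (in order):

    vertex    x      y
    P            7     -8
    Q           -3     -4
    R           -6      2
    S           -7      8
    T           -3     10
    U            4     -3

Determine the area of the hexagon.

102

Apply the shoelace (surveyor's) formula: 2A = Σ (x_i·y_{i+1} − x_{i+1}·y_i), indices taken mod 6.
Σ = (-52) + (-30) + (-34) + (-46) + (-31) + (-11) = -204
Area = |Σ|/2 = 102.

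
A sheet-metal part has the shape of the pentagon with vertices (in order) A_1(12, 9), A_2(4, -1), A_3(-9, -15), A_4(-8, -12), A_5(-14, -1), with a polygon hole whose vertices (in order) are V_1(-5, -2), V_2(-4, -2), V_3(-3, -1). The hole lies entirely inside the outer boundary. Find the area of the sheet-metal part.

Outer boundary:
Σ = (-48) + (-69) + (-12) + (-160) + (-114) = -403
Area = |Σ|/2 = 201.5.
Hole:
Apply Gauss's area formula: 2A = Σ (x_i·y_{i+1} − x_{i+1}·y_i), indices taken mod 3.
V_1→V_2: (-5)(-2) − (-4)(-2) = 2
V_2→V_3: (-4)(-1) − (-3)(-2) = -2
V_3→V_1: (-3)(-2) − (-5)(-1) = 1
Σ = 1
Area = |Σ|/2 = 0.5.
Net area = 201.5 − 0.5 = 201.

201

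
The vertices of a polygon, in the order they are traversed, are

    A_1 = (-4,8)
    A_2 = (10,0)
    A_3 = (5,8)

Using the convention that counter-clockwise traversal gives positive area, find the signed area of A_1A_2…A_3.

Apply Gauss's area formula: 2A = Σ (x_i·y_{i+1} − x_{i+1}·y_i), indices taken mod 3.
Σ = (-80) + (80) + (72) = 72
Signed area = Σ/2 = 36 (positive ⇒ counter-clockwise traversal).

36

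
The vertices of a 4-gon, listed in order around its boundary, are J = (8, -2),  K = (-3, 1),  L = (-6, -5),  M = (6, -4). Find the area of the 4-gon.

48.5

Apply the shoelace (surveyor's) formula: 2A = Σ (x_i·y_{i+1} − x_{i+1}·y_i), indices taken mod 4.
J→K: (8)(1) − (-3)(-2) = 2
K→L: (-3)(-5) − (-6)(1) = 21
L→M: (-6)(-4) − (6)(-5) = 54
M→J: (6)(-2) − (8)(-4) = 20
Σ = 97
Area = |Σ|/2 = 48.5.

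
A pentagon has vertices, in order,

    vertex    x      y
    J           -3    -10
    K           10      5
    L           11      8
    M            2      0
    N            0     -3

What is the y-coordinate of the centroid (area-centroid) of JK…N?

Apply the surveyor's formula. First the cross-terms c_i = x_i·y_{i+1} − x_{i+1}·y_i:
  85, 25, -16, -6, -9  ⇒  2A = 79, A = 39.5.
Then Σ (y_i + y_{i+1})·c_i = -93, so ȳ = -93 / (6·39.5) = -31/79.

-31/79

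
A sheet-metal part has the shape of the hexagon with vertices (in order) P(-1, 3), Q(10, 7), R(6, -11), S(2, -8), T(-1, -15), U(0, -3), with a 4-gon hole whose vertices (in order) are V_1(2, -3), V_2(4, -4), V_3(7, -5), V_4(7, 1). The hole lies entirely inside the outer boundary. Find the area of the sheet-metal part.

Outer boundary:
Apply the shoelace formula: 2A = Σ (x_i·y_{i+1} − x_{i+1}·y_i), indices taken mod 6.
P→Q: (-1)(7) − (10)(3) = -37
Q→R: (10)(-11) − (6)(7) = -152
R→S: (6)(-8) − (2)(-11) = -26
S→T: (2)(-15) − (-1)(-8) = -38
T→U: (-1)(-3) − (0)(-15) = 3
U→P: (0)(3) − (-1)(-3) = -3
Σ = -253
Area = |Σ|/2 = 126.5.
Hole:
Σ = (4) + (8) + (42) + (-23) = 31
Area = |Σ|/2 = 15.5.
Net area = 126.5 − 15.5 = 111.

111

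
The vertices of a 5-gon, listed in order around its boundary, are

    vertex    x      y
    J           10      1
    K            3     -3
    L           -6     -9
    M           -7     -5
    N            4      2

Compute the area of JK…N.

60.5

Apply the shoelace (surveyor's) formula: 2A = Σ (x_i·y_{i+1} − x_{i+1}·y_i), indices taken mod 5.
Σ = (-33) + (-45) + (-33) + (6) + (-16) = -121
Area = |Σ|/2 = 60.5.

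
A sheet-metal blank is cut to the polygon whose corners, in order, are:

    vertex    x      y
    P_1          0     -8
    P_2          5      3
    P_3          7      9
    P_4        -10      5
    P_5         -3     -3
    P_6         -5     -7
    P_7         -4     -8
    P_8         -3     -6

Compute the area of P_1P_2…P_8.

138

Apply the surveyor's formula: 2A = Σ (x_i·y_{i+1} − x_{i+1}·y_i), indices taken mod 8.
Σ = (40) + (24) + (125) + (45) + (6) + (12) + (0) + (24) = 276
Area = |Σ|/2 = 138.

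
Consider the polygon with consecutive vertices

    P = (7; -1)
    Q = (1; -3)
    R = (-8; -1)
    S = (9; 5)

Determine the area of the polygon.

60

Σ = (-20) + (-25) + (-31) + (-44) = -120
Area = |Σ|/2 = 60.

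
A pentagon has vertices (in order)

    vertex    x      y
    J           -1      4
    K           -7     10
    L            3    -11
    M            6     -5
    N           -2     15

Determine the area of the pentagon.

Apply Gauss's area formula: 2A = Σ (x_i·y_{i+1} − x_{i+1}·y_i), indices taken mod 5.
J→K: (-1)(10) − (-7)(4) = 18
K→L: (-7)(-11) − (3)(10) = 47
L→M: (3)(-5) − (6)(-11) = 51
M→N: (6)(15) − (-2)(-5) = 80
N→J: (-2)(4) − (-1)(15) = 7
Σ = 203
Area = |Σ|/2 = 101.5.

101.5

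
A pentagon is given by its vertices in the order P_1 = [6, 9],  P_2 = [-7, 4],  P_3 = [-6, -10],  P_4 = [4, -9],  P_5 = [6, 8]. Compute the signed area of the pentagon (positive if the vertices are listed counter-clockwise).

183.5

Apply Gauss's area formula: 2A = Σ (x_i·y_{i+1} − x_{i+1}·y_i), indices taken mod 5.
Σ = (87) + (94) + (94) + (86) + (6) = 367
Signed area = Σ/2 = 183.5 (positive ⇒ counter-clockwise traversal).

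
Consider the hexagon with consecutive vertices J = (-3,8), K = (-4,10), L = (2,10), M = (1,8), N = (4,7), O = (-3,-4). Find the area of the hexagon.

Apply the shoelace (surveyor's) formula: 2A = Σ (x_i·y_{i+1} − x_{i+1}·y_i), indices taken mod 6.
J→K: (-3)(10) − (-4)(8) = 2
K→L: (-4)(10) − (2)(10) = -60
L→M: (2)(8) − (1)(10) = 6
M→N: (1)(7) − (4)(8) = -25
N→O: (4)(-4) − (-3)(7) = 5
O→J: (-3)(8) − (-3)(-4) = -36
Σ = -108
Area = |Σ|/2 = 54.

54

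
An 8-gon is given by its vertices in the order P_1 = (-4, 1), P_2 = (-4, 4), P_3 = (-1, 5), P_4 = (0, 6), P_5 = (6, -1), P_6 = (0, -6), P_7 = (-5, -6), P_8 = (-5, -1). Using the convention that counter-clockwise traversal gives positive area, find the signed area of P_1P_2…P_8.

Σ = (-12) + (-16) + (-6) + (-36) + (-36) + (-30) + (-25) + (-9) = -170
Signed area = Σ/2 = -85 (negative ⇒ clockwise traversal).

-85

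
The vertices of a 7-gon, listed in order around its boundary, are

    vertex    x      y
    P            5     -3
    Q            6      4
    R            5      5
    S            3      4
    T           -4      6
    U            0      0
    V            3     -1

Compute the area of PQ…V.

41.5

P→Q: (5)(4) − (6)(-3) = 38
Q→R: (6)(5) − (5)(4) = 10
R→S: (5)(4) − (3)(5) = 5
S→T: (3)(6) − (-4)(4) = 34
T→U: (-4)(0) − (0)(6) = 0
U→V: (0)(-1) − (3)(0) = 0
V→P: (3)(-3) − (5)(-1) = -4
Σ = 83
Area = |Σ|/2 = 41.5.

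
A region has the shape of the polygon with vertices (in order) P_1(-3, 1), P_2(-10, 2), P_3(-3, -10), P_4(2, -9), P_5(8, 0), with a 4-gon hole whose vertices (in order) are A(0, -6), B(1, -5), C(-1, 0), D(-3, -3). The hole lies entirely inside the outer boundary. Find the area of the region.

Outer boundary:
Apply the surveyor's formula: 2A = Σ (x_i·y_{i+1} − x_{i+1}·y_i), indices taken mod 5.
P_1→P_2: (-3)(2) − (-10)(1) = 4
P_2→P_3: (-10)(-10) − (-3)(2) = 106
P_3→P_4: (-3)(-9) − (2)(-10) = 47
P_4→P_5: (2)(0) − (8)(-9) = 72
P_5→P_1: (8)(1) − (-3)(0) = 8
Σ = 237
Area = |Σ|/2 = 118.5.
Hole:
Apply the shoelace formula: 2A = Σ (x_i·y_{i+1} − x_{i+1}·y_i), indices taken mod 4.
Σ = (6) + (-5) + (3) + (18) = 22
Area = |Σ|/2 = 11.
Net area = 118.5 − 11 = 107.5.

107.5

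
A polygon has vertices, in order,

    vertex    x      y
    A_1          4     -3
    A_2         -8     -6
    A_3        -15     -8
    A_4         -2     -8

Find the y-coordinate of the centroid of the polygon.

-643/102

Apply the shoelace formula. First the cross-terms c_i = x_i·y_{i+1} − x_{i+1}·y_i:
  -48, -26, 104, 38  ⇒  2A = 68, A = 34.
Then Σ (y_i + y_{i+1})·c_i = -1286, so ȳ = -1286 / (6·34) = -643/102.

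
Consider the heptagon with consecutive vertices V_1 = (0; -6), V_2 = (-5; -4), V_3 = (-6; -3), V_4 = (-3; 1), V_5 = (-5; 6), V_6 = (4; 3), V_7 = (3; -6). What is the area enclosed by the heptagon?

78.5

Cross-terms: -30, -9, -15, -13, -39, -33, -18  ⇒  Σ = -157
Area = |Σ|/2 = 78.5.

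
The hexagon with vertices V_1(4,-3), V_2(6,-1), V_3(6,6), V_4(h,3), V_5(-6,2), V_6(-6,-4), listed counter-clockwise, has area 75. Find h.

The doubled signed area Σ (x_i y_{i+1} − x_{i+1} y_i) is linear in h.
With h=0 it equals 162; the coefficient of h is -4 (from the two edges through V_4).
So -4·h + 162 = 2·75 = 150 ⇒ h = 3.

3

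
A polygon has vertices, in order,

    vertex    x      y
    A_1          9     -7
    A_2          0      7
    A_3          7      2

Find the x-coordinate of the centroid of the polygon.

16/3

Apply Gauss's area formula. First the cross-terms c_i = x_i·y_{i+1} − x_{i+1}·y_i:
  63, -49, -67  ⇒  2A = -53, A = -26.5.
Then Σ (x_i + x_{i+1})·c_i = -848, so x̄ = -848 / (6·(-26.5)) = 16/3.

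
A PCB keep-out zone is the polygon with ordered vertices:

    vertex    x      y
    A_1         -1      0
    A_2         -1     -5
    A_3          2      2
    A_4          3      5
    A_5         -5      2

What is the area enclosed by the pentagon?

A_1→A_2: (-1)(-5) − (-1)(0) = 5
A_2→A_3: (-1)(2) − (2)(-5) = 8
A_3→A_4: (2)(5) − (3)(2) = 4
A_4→A_5: (3)(2) − (-5)(5) = 31
A_5→A_1: (-5)(0) − (-1)(2) = 2
Σ = 50
Area = |Σ|/2 = 25.

25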